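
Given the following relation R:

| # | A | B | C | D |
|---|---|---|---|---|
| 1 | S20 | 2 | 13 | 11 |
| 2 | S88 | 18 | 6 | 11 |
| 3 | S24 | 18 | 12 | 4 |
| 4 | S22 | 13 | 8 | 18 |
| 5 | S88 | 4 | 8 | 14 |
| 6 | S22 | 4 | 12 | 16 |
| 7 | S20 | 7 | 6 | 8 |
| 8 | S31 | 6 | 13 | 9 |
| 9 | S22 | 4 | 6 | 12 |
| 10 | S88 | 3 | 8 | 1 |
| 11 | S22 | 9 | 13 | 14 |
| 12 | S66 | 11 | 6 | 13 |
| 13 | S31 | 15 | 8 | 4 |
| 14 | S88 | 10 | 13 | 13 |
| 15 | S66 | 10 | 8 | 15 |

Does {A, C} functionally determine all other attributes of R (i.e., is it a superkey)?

No

Rows 5 and 10 have the same {A, C} value (A=S88, C=8) but are distinct tuples, so {A, C} does not determine every attribute — not a superkey.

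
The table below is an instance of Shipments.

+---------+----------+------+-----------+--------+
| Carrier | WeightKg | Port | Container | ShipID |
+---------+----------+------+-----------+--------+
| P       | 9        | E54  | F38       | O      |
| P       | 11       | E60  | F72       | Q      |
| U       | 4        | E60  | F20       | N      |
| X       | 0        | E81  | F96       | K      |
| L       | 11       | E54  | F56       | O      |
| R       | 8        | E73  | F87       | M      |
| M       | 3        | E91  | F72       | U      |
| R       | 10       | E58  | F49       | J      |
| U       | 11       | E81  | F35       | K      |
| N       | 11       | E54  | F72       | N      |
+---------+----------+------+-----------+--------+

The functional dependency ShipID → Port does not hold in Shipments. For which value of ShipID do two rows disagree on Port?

N

ShipID=O: 2 rows → Port = E54, E54 ✓
ShipID=Q: 1 row → Port = E60 ✓
ShipID=N: 2 rows → Port takes values {E60, E54} — violation
ShipID=K: 2 rows → Port = E81, E81 ✓
ShipID=M: 1 row → Port = E73 ✓
ShipID=U: 1 row → Port = E91 ✓
ShipID=J: 1 row → Port = E58 ✓
The only ShipID value with inconsistent Port is ShipID=N.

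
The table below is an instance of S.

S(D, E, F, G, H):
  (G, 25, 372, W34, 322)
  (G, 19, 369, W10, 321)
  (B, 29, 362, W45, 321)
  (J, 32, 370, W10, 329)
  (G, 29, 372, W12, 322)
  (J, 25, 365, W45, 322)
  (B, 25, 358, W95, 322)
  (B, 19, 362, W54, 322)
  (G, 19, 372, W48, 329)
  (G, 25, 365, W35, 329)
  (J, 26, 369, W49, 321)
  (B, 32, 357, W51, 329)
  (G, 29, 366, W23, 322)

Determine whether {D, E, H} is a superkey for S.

No

Two distinct rows share (D=G, E=29, H=322), so {D, E, H} does not determine every attribute — not a superkey.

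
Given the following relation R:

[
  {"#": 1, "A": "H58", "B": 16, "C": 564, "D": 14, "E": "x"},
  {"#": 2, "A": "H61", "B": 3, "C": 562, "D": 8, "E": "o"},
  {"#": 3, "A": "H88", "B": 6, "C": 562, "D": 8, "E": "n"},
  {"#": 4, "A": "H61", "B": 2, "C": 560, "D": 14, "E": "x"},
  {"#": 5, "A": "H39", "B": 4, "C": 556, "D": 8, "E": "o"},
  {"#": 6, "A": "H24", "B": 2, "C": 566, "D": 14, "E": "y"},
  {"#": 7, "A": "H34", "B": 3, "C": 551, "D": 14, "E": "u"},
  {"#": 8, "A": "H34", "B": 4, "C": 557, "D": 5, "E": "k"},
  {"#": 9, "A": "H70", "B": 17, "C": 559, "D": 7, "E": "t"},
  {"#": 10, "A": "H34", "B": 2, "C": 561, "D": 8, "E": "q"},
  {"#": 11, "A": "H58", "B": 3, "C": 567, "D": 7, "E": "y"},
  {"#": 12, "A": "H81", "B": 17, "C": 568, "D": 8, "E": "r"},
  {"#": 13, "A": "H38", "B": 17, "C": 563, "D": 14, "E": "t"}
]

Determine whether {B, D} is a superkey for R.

Rows 4 and 6 have the same {B, D} value (B=2, D=14) but are distinct tuples, so {B, D} does not determine every attribute — not a superkey.

No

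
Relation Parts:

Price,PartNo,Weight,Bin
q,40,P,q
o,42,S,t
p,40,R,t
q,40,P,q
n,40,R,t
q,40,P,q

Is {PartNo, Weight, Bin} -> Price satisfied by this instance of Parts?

(PartNo=40, Weight=P, Bin=q): 3 rows → Price = q, q, q ✓
(PartNo=42, Weight=S, Bin=t): 1 row → Price = o ✓
(PartNo=40, Weight=R, Bin=t): 2 rows → Price takes values {p, n} — violation
Two rows agree on {PartNo, Weight, Bin} but differ on Price, so {PartNo, Weight, Bin} -> Price does not hold.

No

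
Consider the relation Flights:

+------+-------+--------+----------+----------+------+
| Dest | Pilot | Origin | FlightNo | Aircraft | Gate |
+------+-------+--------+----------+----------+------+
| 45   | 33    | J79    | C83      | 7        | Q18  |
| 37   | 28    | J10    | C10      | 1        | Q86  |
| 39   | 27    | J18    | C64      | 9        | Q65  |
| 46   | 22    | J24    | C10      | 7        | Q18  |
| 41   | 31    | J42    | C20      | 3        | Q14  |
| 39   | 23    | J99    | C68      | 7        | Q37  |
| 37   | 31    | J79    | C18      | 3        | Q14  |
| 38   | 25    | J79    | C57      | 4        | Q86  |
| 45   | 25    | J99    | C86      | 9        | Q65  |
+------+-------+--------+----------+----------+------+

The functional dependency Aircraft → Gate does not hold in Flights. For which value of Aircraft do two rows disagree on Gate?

Aircraft=7: 3 rows → Gate takes values {Q18, Q37} — violation
Aircraft=1: 1 row → Gate = Q86 ✓
Aircraft=9: 2 rows → Gate = Q65, Q65 ✓
Aircraft=3: 2 rows → Gate = Q14, Q14 ✓
Aircraft=4: 1 row → Gate = Q86 ✓
The only Aircraft value with inconsistent Gate is Aircraft=7.

7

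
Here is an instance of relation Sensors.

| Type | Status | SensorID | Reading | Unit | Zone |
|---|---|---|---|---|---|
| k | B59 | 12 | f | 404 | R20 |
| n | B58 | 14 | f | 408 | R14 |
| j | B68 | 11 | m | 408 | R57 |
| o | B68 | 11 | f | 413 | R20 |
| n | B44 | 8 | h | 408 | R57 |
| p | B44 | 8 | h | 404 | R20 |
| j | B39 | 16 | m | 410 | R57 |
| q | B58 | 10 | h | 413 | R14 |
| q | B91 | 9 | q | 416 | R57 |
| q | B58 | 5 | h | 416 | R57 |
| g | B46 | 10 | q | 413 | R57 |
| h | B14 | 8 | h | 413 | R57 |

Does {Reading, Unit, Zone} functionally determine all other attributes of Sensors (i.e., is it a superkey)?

Yes

All 12 rows have distinct {Reading, Unit, Zone} values, so {Reading, Unit, Zone} → (all attributes) holds and {Reading, Unit, Zone} is a superkey.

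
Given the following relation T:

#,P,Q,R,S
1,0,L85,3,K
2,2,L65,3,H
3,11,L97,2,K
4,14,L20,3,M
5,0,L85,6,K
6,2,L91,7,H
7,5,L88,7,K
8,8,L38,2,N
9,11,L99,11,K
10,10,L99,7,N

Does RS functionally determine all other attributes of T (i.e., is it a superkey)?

Yes

All 10 rows have distinct RS values, so RS → (all attributes) holds and RS is a superkey.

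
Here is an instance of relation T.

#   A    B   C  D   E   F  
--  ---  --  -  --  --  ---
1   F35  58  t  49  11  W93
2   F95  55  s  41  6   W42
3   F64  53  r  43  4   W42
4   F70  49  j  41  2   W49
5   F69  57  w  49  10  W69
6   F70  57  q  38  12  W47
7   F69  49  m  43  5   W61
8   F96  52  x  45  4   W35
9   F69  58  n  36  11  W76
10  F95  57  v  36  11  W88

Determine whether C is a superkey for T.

Yes

All 10 rows have distinct C values, so C → (all attributes) holds and C is a superkey.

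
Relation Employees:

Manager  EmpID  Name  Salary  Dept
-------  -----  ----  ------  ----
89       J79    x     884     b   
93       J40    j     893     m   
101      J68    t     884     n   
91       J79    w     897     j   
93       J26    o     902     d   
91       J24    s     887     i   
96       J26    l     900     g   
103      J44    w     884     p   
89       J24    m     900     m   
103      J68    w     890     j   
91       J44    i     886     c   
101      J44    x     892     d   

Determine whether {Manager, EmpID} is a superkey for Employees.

All 12 rows have distinct {Manager, EmpID} values, so {Manager, EmpID} → (all attributes) holds and {Manager, EmpID} is a superkey.

Yes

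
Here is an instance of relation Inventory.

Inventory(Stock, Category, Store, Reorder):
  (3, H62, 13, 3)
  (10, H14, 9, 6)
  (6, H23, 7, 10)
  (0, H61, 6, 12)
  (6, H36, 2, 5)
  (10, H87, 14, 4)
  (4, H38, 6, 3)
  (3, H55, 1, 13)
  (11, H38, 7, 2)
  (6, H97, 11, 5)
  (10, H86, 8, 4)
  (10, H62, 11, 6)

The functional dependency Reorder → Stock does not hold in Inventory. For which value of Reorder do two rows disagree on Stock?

3

Reorder=3: 2 rows → Stock takes values {3, 4} — violation
Reorder=6: 2 rows → Stock = 10, 10 ✓
Reorder=10: 1 row → Stock = 6 ✓
Reorder=12: 1 row → Stock = 0 ✓
Reorder=5: 2 rows → Stock = 6, 6 ✓
Reorder=4: 2 rows → Stock = 10, 10 ✓
Reorder=13: 1 row → Stock = 3 ✓
Reorder=2: 1 row → Stock = 11 ✓
The only Reorder value with inconsistent Stock is Reorder=3.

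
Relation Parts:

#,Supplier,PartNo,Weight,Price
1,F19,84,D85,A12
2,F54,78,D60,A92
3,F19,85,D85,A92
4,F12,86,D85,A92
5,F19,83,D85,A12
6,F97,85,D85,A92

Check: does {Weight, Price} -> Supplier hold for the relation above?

(Weight=D85, Price=A12): rows 1, 5 → Supplier = F19, F19 ✓
(Weight=D60, Price=A92): row 2 → Supplier = F54 ✓
(Weight=D85, Price=A92): rows 3, 4, 6 → Supplier takes values {F19, F12, F97} — violation
Two rows agree on {Weight, Price} but differ on Supplier, so {Weight, Price} -> Supplier does not hold.

No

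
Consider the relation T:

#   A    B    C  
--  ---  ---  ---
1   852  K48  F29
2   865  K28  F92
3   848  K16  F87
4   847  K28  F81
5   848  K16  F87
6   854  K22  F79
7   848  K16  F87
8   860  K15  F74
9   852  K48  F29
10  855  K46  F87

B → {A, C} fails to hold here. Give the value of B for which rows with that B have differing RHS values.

B=K48: rows 1, 9 → {A,C} = (852, F29), (852, F29) ✓
B=K28: rows 2, 4 → {A,C} takes values {(865, F92), (847, F81)} — violation
B=K16: rows 3, 5, 7 → {A,C} = (848, F87), (848, F87), (848, F87) ✓
B=K22: row 6 → {A,C} = (854, F79) ✓
B=K15: row 8 → {A,C} = (860, F74) ✓
B=K46: row 10 → {A,C} = (855, F87) ✓
The only B value with inconsistent RHS is B=K28.

K28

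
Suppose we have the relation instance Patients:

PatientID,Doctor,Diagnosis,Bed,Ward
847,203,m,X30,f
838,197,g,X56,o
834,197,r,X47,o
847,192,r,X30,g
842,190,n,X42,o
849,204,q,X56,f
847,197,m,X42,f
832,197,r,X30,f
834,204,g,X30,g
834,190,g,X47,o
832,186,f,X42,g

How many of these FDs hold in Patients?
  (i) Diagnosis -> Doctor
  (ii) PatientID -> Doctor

(i) Diagnosis -> Doctor: Diagnosis=m: 2 rows → Doctor takes values {203, 197} — violation; Diagnosis=g: 3 rows → Doctor takes values {197, 204, 190} — violation; Diagnosis=r: 3 rows → Doctor takes values {197, 192} — violation — fails.
(ii) PatientID -> Doctor: PatientID=847: 3 rows → Doctor takes values {203, 192, 197} — violation; PatientID=834: 3 rows → Doctor takes values {197, 204, 190} — violation; PatientID=832: 2 rows → Doctor takes values {197, 186} — violation — fails.
None of the 2 dependencies hold.

0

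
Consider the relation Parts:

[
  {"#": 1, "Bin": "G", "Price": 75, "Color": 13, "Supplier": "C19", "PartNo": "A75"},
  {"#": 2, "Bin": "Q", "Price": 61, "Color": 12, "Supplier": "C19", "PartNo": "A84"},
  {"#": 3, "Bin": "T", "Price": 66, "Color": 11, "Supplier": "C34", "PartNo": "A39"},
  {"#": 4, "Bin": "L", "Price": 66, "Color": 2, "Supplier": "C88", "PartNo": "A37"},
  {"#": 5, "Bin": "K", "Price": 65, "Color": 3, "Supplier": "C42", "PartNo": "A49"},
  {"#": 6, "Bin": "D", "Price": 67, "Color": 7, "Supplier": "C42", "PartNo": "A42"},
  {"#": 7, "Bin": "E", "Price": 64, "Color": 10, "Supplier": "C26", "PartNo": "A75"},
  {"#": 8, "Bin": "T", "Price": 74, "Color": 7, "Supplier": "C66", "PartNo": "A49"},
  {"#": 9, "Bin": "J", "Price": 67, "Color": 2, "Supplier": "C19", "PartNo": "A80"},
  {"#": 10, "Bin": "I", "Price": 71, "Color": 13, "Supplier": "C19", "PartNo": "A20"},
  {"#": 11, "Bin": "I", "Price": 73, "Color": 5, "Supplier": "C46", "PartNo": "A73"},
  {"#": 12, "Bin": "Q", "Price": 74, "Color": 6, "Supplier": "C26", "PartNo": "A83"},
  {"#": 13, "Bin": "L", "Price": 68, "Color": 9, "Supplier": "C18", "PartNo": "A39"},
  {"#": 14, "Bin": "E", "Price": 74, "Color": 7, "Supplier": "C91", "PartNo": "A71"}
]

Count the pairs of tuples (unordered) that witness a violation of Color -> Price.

4

Color=13: violating pairs (1,10) — 1 pair.
Color=2: violating pairs (4,9) — 1 pair.
Color=7: violating pairs (6,8), (6,14) — 2 pairs.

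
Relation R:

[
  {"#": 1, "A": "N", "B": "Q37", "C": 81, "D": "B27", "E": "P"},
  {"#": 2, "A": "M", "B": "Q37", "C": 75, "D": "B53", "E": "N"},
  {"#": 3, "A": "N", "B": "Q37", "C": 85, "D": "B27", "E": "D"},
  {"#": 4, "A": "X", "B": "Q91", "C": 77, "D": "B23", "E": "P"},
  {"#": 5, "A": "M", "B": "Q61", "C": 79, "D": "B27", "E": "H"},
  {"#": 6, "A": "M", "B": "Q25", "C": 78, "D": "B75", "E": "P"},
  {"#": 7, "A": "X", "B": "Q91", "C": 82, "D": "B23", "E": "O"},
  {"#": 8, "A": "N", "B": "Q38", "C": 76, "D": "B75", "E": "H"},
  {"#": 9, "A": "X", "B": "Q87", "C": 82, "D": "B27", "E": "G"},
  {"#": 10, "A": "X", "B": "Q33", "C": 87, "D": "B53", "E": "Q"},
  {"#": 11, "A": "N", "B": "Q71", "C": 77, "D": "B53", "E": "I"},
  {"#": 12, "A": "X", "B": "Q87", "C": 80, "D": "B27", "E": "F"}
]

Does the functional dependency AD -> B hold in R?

Yes

(A=N, D=B27): rows 1, 3 → B = Q37, Q37 ✓
(A=M, D=B53): row 2 → B = Q37 ✓
(A=X, D=B23): rows 4, 7 → B = Q91, Q91 ✓
(A=M, D=B27): row 5 → B = Q61 ✓
(A=M, D=B75): row 6 → B = Q25 ✓
(A=N, D=B75): row 8 → B = Q38 ✓
(A=X, D=B27): rows 9, 12 → B = Q87, Q87 ✓
(A=X, D=B53): row 10 → B = Q33 ✓
(A=N, D=B53): row 11 → B = Q71 ✓
Every AD value is associated with a single B value, so AD -> B holds.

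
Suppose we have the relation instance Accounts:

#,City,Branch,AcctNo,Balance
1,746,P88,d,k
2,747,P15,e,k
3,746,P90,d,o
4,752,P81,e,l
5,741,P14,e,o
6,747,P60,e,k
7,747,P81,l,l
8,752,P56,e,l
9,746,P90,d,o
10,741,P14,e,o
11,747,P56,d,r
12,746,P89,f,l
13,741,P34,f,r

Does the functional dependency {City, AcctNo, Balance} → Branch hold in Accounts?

No

(City=746, AcctNo=d, Balance=k): row 1 → Branch = P88 ✓
(City=747, AcctNo=e, Balance=k): rows 2, 6 → Branch takes values {P15, P60} — violation
(City=746, AcctNo=d, Balance=o): rows 3, 9 → Branch = P90, P90 ✓
(City=752, AcctNo=e, Balance=l): rows 4, 8 → Branch takes values {P81, P56} — violation
(City=741, AcctNo=e, Balance=o): rows 5, 10 → Branch = P14, P14 ✓
(City=747, AcctNo=l, Balance=l): row 7 → Branch = P81 ✓
(City=747, AcctNo=d, Balance=r): row 11 → Branch = P56 ✓
(City=746, AcctNo=f, Balance=l): row 12 → Branch = P89 ✓
(City=741, AcctNo=f, Balance=r): row 13 → Branch = P34 ✓
Two rows agree on {City, AcctNo, Balance} but differ on Branch, so {City, AcctNo, Balance} → Branch does not hold.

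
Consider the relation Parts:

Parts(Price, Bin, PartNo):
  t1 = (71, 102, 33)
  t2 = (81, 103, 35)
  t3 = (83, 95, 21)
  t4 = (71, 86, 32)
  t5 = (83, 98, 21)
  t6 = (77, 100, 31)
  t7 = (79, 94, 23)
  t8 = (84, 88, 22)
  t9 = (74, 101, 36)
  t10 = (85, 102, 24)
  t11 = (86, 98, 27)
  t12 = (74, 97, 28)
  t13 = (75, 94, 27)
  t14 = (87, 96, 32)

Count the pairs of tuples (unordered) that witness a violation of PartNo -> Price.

2

PartNo=21: all 2 rows agree on Price — 0 pairs.
PartNo=32: violating pairs (4,14) — 1 pair.
PartNo=27: violating pairs (11,13) — 1 pair.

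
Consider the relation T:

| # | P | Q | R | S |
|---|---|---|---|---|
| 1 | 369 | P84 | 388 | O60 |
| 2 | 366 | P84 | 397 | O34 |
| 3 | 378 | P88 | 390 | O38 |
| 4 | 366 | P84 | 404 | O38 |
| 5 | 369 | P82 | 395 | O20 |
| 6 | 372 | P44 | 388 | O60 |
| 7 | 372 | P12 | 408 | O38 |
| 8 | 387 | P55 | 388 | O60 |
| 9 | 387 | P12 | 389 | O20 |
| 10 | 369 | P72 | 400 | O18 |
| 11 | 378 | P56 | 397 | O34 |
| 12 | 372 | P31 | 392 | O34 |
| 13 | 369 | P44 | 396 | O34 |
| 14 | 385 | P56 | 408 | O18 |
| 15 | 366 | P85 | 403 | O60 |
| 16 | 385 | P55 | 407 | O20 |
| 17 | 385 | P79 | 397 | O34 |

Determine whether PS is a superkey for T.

All 17 rows have distinct PS values, so PS → (all attributes) holds and PS is a superkey.

Yes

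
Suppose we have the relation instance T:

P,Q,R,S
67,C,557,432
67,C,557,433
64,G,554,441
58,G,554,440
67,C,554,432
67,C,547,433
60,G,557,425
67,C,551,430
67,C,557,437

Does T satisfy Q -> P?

No

Q=C: 6 rows → P = 67, 67, 67, 67, 67, 67 ✓
Q=G: 3 rows → P takes values {64, 58, 60} — violation
Two rows agree on Q but differ on P, so Q -> P does not hold.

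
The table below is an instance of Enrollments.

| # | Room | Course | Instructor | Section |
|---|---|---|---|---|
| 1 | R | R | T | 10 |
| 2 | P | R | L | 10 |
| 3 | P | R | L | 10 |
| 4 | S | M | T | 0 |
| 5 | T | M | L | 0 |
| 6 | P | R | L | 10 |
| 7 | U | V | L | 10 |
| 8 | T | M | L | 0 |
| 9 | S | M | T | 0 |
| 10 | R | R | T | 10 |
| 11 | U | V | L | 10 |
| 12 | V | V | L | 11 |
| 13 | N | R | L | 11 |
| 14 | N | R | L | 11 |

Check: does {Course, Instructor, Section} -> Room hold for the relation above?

(Course=R, Instructor=T, Section=10): rows 1, 10 → Room = R, R ✓
(Course=R, Instructor=L, Section=10): rows 2, 3, 6 → Room = P, P, P ✓
(Course=M, Instructor=T, Section=0): rows 4, 9 → Room = S, S ✓
(Course=M, Instructor=L, Section=0): rows 5, 8 → Room = T, T ✓
(Course=V, Instructor=L, Section=10): rows 7, 11 → Room = U, U ✓
(Course=V, Instructor=L, Section=11): row 12 → Room = V ✓
(Course=R, Instructor=L, Section=11): rows 13, 14 → Room = N, N ✓
Every {Course, Instructor, Section} value is associated with a single Room value, so {Course, Instructor, Section} -> Room holds.

Yes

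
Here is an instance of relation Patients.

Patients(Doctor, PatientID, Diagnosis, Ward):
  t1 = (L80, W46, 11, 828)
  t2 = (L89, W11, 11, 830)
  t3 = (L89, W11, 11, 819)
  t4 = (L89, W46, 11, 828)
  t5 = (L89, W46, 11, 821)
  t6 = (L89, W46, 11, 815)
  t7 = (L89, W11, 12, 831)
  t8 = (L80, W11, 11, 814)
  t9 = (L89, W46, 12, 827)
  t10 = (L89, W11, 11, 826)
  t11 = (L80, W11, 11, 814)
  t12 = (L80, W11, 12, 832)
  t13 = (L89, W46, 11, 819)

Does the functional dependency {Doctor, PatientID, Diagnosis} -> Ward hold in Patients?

No

(Doctor=L80, PatientID=W46, Diagnosis=11): row 1 → Ward = 828 ✓
(Doctor=L89, PatientID=W11, Diagnosis=11): rows 2, 3, 10 → Ward takes values {830, 819, 826} — violation
(Doctor=L89, PatientID=W46, Diagnosis=11): rows 4, 5, 6, 13 → Ward takes values {828, 821, 815, 819} — violation
(Doctor=L89, PatientID=W11, Diagnosis=12): row 7 → Ward = 831 ✓
(Doctor=L80, PatientID=W11, Diagnosis=11): rows 8, 11 → Ward = 814, 814 ✓
(Doctor=L89, PatientID=W46, Diagnosis=12): row 9 → Ward = 827 ✓
(Doctor=L80, PatientID=W11, Diagnosis=12): row 12 → Ward = 832 ✓
Two rows agree on {Doctor, PatientID, Diagnosis} but differ on Ward, so {Doctor, PatientID, Diagnosis} -> Ward does not hold.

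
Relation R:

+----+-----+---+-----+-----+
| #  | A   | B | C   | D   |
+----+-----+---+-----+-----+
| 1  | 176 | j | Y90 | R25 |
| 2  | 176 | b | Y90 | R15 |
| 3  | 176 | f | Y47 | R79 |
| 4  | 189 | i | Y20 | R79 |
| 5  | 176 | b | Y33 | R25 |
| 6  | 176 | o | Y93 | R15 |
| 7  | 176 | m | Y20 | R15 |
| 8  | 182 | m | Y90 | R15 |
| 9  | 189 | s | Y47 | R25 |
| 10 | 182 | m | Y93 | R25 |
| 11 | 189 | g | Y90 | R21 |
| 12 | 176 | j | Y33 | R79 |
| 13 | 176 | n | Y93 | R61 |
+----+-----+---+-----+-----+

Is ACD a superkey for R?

Yes

All 13 rows have distinct ACD values, so ACD → (all attributes) holds and ACD is a superkey.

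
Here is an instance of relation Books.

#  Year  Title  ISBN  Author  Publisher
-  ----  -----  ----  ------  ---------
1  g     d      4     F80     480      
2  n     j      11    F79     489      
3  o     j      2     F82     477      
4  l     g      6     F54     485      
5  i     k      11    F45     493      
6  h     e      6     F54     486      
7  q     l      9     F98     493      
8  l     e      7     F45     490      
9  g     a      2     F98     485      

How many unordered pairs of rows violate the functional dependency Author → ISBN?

Author=F54: all 2 rows agree on ISBN — 0 pairs.
Author=F45: violating pairs (5,8) — 1 pair.
Author=F98: violating pairs (7,9) — 1 pair.

2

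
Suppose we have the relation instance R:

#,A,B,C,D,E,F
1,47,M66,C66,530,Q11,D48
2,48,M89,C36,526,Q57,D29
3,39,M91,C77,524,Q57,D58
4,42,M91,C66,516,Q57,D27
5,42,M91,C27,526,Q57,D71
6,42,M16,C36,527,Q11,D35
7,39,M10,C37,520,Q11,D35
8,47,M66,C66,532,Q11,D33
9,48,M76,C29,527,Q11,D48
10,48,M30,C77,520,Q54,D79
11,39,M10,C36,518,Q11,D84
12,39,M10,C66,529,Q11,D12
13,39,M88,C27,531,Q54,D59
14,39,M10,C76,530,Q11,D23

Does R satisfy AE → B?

Yes

(A=47, E=Q11): rows 1, 8 → B = M66, M66 ✓
(A=48, E=Q57): row 2 → B = M89 ✓
(A=39, E=Q57): row 3 → B = M91 ✓
(A=42, E=Q57): rows 4, 5 → B = M91, M91 ✓
(A=42, E=Q11): row 6 → B = M16 ✓
(A=39, E=Q11): rows 7, 11, 12, 14 → B = M10, M10, M10, M10 ✓
(A=48, E=Q11): row 9 → B = M76 ✓
(A=48, E=Q54): row 10 → B = M30 ✓
(A=39, E=Q54): row 13 → B = M88 ✓
Every AE value is associated with a single B value, so AE → B holds.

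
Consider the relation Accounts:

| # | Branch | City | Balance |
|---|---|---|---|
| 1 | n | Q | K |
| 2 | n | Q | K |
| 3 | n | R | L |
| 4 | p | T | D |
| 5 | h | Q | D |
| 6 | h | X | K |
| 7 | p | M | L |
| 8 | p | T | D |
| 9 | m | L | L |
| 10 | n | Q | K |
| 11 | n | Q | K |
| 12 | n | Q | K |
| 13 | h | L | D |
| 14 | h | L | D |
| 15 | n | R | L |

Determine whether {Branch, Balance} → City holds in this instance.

(Branch=n, Balance=K): rows 1, 2, 10, 11, 12 → City = Q, Q, Q, Q, Q ✓
(Branch=n, Balance=L): rows 3, 15 → City = R, R ✓
(Branch=p, Balance=D): rows 4, 8 → City = T, T ✓
(Branch=h, Balance=D): rows 5, 13, 14 → City takes values {Q, L} — violation
(Branch=h, Balance=K): row 6 → City = X ✓
(Branch=p, Balance=L): row 7 → City = M ✓
(Branch=m, Balance=L): row 9 → City = L ✓
Two rows agree on {Branch, Balance} but differ on City, so {Branch, Balance} → City does not hold.

No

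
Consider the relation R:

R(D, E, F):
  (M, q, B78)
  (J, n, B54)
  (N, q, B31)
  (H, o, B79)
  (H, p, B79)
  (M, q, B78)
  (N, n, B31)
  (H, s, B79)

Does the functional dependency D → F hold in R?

Yes

D=M: 2 rows → F = B78, B78 ✓
D=J: 1 row → F = B54 ✓
D=N: 2 rows → F = B31, B31 ✓
D=H: 3 rows → F = B79, B79, B79 ✓
Every D value is associated with a single F value, so D → F holds.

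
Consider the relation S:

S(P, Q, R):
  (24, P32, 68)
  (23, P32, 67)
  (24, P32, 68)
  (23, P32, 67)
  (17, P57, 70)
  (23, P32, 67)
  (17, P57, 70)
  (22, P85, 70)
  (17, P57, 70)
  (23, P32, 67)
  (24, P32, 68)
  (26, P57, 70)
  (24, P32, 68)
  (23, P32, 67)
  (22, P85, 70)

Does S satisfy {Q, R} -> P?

No

(Q=P32, R=68): 4 rows → P = 24, 24, 24, 24 ✓
(Q=P32, R=67): 5 rows → P = 23, 23, 23, 23, 23 ✓
(Q=P57, R=70): 4 rows → P takes values {17, 26} — violation
(Q=P85, R=70): 2 rows → P = 22, 22 ✓
Two rows agree on {Q, R} but differ on P, so {Q, R} -> P does not hold.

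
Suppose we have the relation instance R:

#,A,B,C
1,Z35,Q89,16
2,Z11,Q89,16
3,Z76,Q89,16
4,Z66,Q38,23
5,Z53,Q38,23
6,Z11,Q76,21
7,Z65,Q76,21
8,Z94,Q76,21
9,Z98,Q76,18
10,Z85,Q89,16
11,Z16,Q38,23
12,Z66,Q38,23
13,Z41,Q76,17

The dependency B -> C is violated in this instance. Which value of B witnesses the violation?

B=Q89: rows 1, 2, 3, 10 → C = 16, 16, 16, 16 ✓
B=Q38: rows 4, 5, 11, 12 → C = 23, 23, 23, 23 ✓
B=Q76: rows 6, 7, 8, 9, 13 → C takes values {21, 18, 17} — violation
The only B value with inconsistent C is B=Q76.

Q76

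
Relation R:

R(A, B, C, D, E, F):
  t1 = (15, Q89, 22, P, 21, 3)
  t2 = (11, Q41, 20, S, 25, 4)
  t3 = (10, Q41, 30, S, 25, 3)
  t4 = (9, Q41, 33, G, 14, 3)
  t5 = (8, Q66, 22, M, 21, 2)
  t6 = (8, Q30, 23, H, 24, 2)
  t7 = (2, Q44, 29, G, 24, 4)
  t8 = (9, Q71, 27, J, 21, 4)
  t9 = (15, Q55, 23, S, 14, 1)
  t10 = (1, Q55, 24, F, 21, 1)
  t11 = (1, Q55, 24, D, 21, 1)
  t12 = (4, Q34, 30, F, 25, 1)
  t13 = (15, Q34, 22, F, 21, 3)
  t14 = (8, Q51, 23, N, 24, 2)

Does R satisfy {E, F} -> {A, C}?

(E=21, F=3): rows 1, 13 → {A,C} = (15, 22), (15, 22) ✓
(E=25, F=4): row 2 → {A,C} = (11, 20) ✓
(E=25, F=3): row 3 → {A,C} = (10, 30) ✓
(E=14, F=3): row 4 → {A,C} = (9, 33) ✓
(E=21, F=2): row 5 → {A,C} = (8, 22) ✓
(E=24, F=2): rows 6, 14 → {A,C} = (8, 23), (8, 23) ✓
(E=24, F=4): row 7 → {A,C} = (2, 29) ✓
(E=21, F=4): row 8 → {A,C} = (9, 27) ✓
(E=14, F=1): row 9 → {A,C} = (15, 23) ✓
(E=21, F=1): rows 10, 11 → {A,C} = (1, 24), (1, 24) ✓
(E=25, F=1): row 12 → {A,C} = (4, 30) ✓
Every {E, F} value is associated with a single {A, C} value, so {E, F} -> {A, C} holds.

Yes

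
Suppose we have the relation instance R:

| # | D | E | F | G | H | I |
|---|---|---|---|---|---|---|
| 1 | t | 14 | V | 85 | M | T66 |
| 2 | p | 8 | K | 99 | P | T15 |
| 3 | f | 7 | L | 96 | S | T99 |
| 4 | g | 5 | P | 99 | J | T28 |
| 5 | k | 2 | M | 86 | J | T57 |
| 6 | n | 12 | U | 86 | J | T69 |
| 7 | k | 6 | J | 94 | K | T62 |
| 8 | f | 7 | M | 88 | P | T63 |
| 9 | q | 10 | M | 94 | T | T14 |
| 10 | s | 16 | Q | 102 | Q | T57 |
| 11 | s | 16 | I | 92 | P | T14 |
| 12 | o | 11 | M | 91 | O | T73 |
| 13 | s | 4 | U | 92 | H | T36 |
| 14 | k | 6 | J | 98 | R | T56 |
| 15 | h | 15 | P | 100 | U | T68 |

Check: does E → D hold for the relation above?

Yes

E=14: row 1 → D = t ✓
E=8: row 2 → D = p ✓
E=7: rows 3, 8 → D = f, f ✓
E=5: row 4 → D = g ✓
E=2: row 5 → D = k ✓
E=12: row 6 → D = n ✓
E=6: rows 7, 14 → D = k, k ✓
E=10: row 9 → D = q ✓
E=16: rows 10, 11 → D = s, s ✓
E=11: row 12 → D = o ✓
E=4: row 13 → D = s ✓
E=15: row 15 → D = h ✓
Every E value is associated with a single D value, so E → D holds.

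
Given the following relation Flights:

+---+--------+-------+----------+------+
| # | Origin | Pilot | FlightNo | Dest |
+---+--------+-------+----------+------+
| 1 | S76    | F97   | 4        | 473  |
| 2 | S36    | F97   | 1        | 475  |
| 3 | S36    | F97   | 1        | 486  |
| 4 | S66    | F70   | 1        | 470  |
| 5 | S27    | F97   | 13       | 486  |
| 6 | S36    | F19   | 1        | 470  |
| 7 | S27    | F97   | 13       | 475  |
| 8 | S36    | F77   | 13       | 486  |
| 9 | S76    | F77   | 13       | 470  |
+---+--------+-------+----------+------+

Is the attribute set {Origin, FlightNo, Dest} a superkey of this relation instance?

Yes

All 9 rows have distinct {Origin, FlightNo, Dest} values, so {Origin, FlightNo, Dest} → (all attributes) holds and {Origin, FlightNo, Dest} is a superkey.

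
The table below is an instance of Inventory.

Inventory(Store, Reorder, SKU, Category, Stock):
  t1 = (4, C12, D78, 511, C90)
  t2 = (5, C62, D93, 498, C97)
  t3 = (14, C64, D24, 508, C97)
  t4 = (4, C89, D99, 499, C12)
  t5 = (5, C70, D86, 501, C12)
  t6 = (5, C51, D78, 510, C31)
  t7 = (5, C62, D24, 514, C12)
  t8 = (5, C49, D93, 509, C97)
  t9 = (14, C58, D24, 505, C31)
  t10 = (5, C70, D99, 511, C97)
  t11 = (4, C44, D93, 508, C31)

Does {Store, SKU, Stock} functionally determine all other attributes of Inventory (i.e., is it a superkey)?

No

Rows 2 and 8 have the same {Store, SKU, Stock} value (Store=5, SKU=D93, Stock=C97) but are distinct tuples, so {Store, SKU, Stock} does not determine every attribute — not a superkey.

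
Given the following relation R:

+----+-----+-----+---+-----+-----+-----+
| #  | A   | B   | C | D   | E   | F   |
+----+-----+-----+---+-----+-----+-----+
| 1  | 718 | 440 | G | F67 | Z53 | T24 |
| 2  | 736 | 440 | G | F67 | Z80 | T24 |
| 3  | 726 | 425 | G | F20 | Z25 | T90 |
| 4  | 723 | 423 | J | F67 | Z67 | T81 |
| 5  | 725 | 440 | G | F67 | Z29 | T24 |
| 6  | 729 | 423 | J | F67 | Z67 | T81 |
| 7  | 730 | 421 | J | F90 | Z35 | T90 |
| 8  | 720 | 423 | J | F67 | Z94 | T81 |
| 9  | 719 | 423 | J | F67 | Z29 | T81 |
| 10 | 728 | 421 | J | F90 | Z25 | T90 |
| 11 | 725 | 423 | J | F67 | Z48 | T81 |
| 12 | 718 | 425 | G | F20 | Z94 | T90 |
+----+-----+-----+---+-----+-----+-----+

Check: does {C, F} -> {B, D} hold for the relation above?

Yes

(C=G, F=T24): rows 1, 2, 5 → {B,D} = (440, F67), (440, F67), (440, F67) ✓
(C=G, F=T90): rows 3, 12 → {B,D} = (425, F20), (425, F20) ✓
(C=J, F=T81): rows 4, 6, 8, 9, 11 → {B,D} = (423, F67), (423, F67), (423, F67), (423, F67), (423, F67) ✓
(C=J, F=T90): rows 7, 10 → {B,D} = (421, F90), (421, F90) ✓
Every {C, F} value is associated with a single {B, D} value, so {C, F} -> {B, D} holds.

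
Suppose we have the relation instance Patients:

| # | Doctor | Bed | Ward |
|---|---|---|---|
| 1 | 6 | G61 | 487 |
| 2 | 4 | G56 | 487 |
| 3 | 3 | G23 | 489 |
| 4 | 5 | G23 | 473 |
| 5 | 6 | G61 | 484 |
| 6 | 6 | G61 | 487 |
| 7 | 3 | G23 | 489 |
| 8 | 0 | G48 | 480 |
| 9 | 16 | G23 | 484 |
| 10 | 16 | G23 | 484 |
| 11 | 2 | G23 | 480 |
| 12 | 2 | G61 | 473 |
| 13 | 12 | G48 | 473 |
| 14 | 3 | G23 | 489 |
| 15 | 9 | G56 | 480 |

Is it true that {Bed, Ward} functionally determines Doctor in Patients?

(Bed=G61, Ward=487): rows 1, 6 → Doctor = 6, 6 ✓
(Bed=G56, Ward=487): row 2 → Doctor = 4 ✓
(Bed=G23, Ward=489): rows 3, 7, 14 → Doctor = 3, 3, 3 ✓
(Bed=G23, Ward=473): row 4 → Doctor = 5 ✓
(Bed=G61, Ward=484): row 5 → Doctor = 6 ✓
(Bed=G48, Ward=480): row 8 → Doctor = 0 ✓
(Bed=G23, Ward=484): rows 9, 10 → Doctor = 16, 16 ✓
(Bed=G23, Ward=480): row 11 → Doctor = 2 ✓
(Bed=G61, Ward=473): row 12 → Doctor = 2 ✓
(Bed=G48, Ward=473): row 13 → Doctor = 12 ✓
(Bed=G56, Ward=480): row 15 → Doctor = 9 ✓
Every {Bed, Ward} value is associated with a single Doctor value, so {Bed, Ward} -> Doctor holds.

Yes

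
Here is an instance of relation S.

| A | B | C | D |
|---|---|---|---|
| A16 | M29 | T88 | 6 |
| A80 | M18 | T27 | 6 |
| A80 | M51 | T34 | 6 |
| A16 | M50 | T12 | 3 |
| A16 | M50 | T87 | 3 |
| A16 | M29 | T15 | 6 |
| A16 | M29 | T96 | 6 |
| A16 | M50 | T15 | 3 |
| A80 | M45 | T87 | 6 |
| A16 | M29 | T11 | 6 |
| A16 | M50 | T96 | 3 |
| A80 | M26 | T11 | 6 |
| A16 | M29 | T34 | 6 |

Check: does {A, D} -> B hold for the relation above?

(A=A16, D=6): 5 rows → B = M29, M29, M29, M29, M29 ✓
(A=A80, D=6): 4 rows → B takes values {M18, M51, M45, M26} — violation
(A=A16, D=3): 4 rows → B = M50, M50, M50, M50 ✓
Two rows agree on {A, D} but differ on B, so {A, D} -> B does not hold.

No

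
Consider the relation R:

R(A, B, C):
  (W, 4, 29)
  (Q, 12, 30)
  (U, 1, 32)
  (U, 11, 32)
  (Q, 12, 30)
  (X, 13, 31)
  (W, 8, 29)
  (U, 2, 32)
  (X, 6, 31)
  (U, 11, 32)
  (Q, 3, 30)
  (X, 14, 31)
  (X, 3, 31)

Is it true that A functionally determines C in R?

Yes

A=W: 2 rows → C = 29, 29 ✓
A=Q: 3 rows → C = 30, 30, 30 ✓
A=U: 4 rows → C = 32, 32, 32, 32 ✓
A=X: 4 rows → C = 31, 31, 31, 31 ✓
Every A value is associated with a single C value, so A → C holds.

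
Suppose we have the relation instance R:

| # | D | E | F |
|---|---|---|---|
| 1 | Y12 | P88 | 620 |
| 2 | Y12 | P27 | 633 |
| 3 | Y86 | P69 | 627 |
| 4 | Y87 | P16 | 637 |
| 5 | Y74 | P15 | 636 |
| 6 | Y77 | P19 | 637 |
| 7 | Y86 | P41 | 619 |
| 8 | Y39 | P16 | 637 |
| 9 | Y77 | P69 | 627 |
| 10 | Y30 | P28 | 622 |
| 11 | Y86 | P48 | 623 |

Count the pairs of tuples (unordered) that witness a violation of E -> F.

0

E=P69: all 2 rows agree on F — 0 pairs.
E=P16: all 2 rows agree on F — 0 pairs.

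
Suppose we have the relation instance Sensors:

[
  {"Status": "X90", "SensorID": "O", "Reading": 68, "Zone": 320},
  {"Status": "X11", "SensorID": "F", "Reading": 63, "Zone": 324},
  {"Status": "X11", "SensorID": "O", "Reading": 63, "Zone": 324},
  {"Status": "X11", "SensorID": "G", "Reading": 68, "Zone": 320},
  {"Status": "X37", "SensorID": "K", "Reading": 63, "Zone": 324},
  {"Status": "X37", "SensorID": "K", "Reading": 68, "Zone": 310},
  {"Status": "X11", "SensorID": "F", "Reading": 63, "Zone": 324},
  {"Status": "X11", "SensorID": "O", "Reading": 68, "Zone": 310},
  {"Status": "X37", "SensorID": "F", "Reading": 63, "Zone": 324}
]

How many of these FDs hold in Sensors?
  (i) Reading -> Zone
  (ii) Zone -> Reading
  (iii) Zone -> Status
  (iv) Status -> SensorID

1

(i) Reading -> Zone: Reading=68: 4 rows → Zone takes values {320, 310} — violation — fails.
(ii) Zone -> Reading: every LHS value maps to a single RHS value — holds.
(iii) Zone -> Status: Zone=320: 2 rows → Status takes values {X90, X11} — violation; Zone=324: 5 rows → Status takes values {X11, X37} — violation; Zone=310: 2 rows → Status takes values {X37, X11} — violation — fails.
(iv) Status -> SensorID: Status=X11: 5 rows → SensorID takes values {F, O, G} — violation; Status=X37: 3 rows → SensorID takes values {K, F} — violation — fails.
1 of the 4 dependencies holds.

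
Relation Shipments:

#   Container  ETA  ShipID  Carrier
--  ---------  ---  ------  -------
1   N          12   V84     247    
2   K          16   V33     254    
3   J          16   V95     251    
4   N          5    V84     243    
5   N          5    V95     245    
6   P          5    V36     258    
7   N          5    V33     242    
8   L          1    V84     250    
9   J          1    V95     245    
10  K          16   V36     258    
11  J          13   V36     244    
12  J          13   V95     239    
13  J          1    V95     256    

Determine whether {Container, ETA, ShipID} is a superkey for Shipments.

Rows 9 and 13 have the same {Container, ETA, ShipID} value (Container=J, ETA=1, ShipID=V95) but are distinct tuples, so {Container, ETA, ShipID} does not determine every attribute — not a superkey.

No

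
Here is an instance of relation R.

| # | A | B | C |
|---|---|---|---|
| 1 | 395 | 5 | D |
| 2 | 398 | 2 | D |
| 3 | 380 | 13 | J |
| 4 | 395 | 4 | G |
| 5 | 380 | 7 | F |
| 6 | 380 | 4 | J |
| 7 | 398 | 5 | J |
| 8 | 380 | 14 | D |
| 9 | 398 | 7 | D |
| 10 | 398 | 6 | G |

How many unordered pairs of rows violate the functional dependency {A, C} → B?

2

(A=398, C=D): violating pairs (2,9) — 1 pair.
(A=380, C=J): violating pairs (3,6) — 1 pair.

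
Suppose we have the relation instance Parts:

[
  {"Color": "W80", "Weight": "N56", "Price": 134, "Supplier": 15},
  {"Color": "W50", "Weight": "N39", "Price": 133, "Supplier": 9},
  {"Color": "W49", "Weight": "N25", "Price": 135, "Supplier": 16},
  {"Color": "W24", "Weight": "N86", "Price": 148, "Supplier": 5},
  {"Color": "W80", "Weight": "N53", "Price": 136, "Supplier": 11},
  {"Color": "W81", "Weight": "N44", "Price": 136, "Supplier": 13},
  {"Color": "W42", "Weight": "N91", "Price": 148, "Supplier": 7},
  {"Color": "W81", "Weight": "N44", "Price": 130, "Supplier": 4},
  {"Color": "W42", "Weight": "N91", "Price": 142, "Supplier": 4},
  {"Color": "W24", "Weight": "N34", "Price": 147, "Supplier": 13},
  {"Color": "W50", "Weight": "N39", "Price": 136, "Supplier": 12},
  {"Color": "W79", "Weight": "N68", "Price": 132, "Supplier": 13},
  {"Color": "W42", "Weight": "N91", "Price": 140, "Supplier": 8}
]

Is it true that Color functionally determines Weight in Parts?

No

Color=W80: 2 rows → Weight takes values {N56, N53} — violation
Color=W50: 2 rows → Weight = N39, N39 ✓
Color=W49: 1 row → Weight = N25 ✓
Color=W24: 2 rows → Weight takes values {N86, N34} — violation
Color=W81: 2 rows → Weight = N44, N44 ✓
Color=W42: 3 rows → Weight = N91, N91, N91 ✓
Color=W79: 1 row → Weight = N68 ✓
Two rows agree on Color but differ on Weight, so Color -> Weight does not hold.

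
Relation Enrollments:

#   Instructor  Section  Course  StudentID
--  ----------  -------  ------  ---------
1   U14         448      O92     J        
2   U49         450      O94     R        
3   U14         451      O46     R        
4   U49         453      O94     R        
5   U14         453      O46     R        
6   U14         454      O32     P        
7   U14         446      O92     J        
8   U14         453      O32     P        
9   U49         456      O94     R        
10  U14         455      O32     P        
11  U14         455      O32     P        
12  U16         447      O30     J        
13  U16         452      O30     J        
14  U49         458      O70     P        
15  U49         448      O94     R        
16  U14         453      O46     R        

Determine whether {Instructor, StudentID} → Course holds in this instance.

(Instructor=U14, StudentID=J): rows 1, 7 → Course = O92, O92 ✓
(Instructor=U49, StudentID=R): rows 2, 4, 9, 15 → Course = O94, O94, O94, O94 ✓
(Instructor=U14, StudentID=R): rows 3, 5, 16 → Course = O46, O46, O46 ✓
(Instructor=U14, StudentID=P): rows 6, 8, 10, 11 → Course = O32, O32, O32, O32 ✓
(Instructor=U16, StudentID=J): rows 12, 13 → Course = O30, O30 ✓
(Instructor=U49, StudentID=P): row 14 → Course = O70 ✓
Every {Instructor, StudentID} value is associated with a single Course value, so {Instructor, StudentID} → Course holds.

Yes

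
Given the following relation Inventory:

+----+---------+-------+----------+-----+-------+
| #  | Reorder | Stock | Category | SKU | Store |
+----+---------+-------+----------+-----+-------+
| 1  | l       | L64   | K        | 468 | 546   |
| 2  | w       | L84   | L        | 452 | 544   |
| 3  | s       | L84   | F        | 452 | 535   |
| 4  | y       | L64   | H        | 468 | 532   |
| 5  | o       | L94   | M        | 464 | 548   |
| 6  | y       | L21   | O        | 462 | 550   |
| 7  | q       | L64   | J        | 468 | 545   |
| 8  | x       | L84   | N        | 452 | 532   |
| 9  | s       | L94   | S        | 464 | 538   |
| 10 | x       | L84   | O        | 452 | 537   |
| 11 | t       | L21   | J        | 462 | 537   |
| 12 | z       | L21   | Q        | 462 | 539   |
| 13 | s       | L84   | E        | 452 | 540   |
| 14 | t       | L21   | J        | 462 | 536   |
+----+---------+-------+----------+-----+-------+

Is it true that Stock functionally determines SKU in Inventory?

Stock=L64: rows 1, 4, 7 → SKU = 468, 468, 468 ✓
Stock=L84: rows 2, 3, 8, 10, 13 → SKU = 452, 452, 452, 452, 452 ✓
Stock=L94: rows 5, 9 → SKU = 464, 464 ✓
Stock=L21: rows 6, 11, 12, 14 → SKU = 462, 462, 462, 462 ✓
Every Stock value is associated with a single SKU value, so Stock → SKU holds.

Yes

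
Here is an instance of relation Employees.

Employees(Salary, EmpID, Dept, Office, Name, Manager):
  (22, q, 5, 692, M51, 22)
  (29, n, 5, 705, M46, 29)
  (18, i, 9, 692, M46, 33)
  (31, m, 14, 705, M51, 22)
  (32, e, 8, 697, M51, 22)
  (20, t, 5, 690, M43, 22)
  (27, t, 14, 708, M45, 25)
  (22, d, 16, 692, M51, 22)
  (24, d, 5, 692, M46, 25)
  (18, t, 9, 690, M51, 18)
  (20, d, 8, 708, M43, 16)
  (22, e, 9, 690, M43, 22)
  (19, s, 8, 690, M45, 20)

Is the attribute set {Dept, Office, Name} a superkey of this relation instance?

All 13 rows have distinct {Dept, Office, Name} values, so {Dept, Office, Name} → (all attributes) holds and {Dept, Office, Name} is a superkey.

Yes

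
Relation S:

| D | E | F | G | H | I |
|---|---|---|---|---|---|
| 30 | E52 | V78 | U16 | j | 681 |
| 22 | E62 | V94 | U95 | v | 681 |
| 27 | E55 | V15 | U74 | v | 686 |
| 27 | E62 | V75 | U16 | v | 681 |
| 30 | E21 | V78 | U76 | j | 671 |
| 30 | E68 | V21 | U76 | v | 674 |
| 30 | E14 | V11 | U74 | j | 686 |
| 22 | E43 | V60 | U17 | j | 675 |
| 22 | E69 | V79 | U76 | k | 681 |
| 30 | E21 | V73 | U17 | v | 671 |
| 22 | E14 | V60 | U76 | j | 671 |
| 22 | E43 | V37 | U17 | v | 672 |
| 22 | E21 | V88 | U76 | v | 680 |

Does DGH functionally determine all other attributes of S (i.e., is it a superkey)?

All 13 rows have distinct DGH values, so DGH → (all attributes) holds and DGH is a superkey.

Yes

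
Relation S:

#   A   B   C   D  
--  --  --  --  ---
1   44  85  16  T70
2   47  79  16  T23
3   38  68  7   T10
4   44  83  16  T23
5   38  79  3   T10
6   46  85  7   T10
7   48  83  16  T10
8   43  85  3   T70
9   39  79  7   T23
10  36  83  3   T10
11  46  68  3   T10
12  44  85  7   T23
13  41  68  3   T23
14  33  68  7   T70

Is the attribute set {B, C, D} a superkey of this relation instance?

All 14 rows have distinct {B, C, D} values, so {B, C, D} → (all attributes) holds and {B, C, D} is a superkey.

Yes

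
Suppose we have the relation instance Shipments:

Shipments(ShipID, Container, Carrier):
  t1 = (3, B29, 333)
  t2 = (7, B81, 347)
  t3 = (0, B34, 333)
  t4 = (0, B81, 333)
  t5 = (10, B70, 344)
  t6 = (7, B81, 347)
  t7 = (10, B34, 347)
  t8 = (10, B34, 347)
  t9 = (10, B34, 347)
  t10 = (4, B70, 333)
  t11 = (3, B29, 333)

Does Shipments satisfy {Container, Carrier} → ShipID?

Yes

(Container=B29, Carrier=333): rows 1, 11 → ShipID = 3, 3 ✓
(Container=B81, Carrier=347): rows 2, 6 → ShipID = 7, 7 ✓
(Container=B34, Carrier=333): row 3 → ShipID = 0 ✓
(Container=B81, Carrier=333): row 4 → ShipID = 0 ✓
(Container=B70, Carrier=344): row 5 → ShipID = 10 ✓
(Container=B34, Carrier=347): rows 7, 8, 9 → ShipID = 10, 10, 10 ✓
(Container=B70, Carrier=333): row 10 → ShipID = 4 ✓
Every {Container, Carrier} value is associated with a single ShipID value, so {Container, Carrier} → ShipID holds.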